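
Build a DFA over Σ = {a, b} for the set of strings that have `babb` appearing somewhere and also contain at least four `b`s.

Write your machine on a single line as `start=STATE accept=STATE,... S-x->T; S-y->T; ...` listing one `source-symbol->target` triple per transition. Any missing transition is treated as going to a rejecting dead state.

Build one automaton per condition and run them in lockstep. The first has 5 states tracking whether and how much of `babb` has been seen; the second has 6 states tracking the count of `b`s, saturating at 5. A product state is a pair (one from each), accepting exactly when both do. Minimizing collapses redundant product states.
10 states suffice.
        a   b  
>  q0   q0  q1 
   q1   q2  q3 
   q2   q4  q5 
   q3   q6  q3 
   q4   q4  q3 
   q5   q6  q7 
   q6   q4  q8 
   q7   q7  q9 
   q8   q6  q9 
 * q9   q9  q9 
(> = start, * = accepting)

start=q0; accept=q9; q0-a->q0; q0-b->q1; q1-a->q2; q1-b->q3; q2-a->q4; q2-b->q5; q3-a->q6; q3-b->q3; q4-a->q4; q4-b->q3; q5-a->q6; q5-b->q7; q6-a->q4; q6-b->q8; q7-a->q7; q7-b->q9; q8-a->q6; q8-b->q9; q9-a->q9; q9-b->q9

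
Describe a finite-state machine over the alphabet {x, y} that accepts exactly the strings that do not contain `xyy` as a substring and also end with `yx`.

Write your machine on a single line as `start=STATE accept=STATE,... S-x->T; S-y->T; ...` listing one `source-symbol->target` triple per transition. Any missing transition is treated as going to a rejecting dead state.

Build one automaton per condition and run them in lockstep. One (4 states) tracks partial matches of the forbidden pattern `xyy`; the other (3 states) tracks how much of the suffix `yx` has currently been matched. Each combined state is a pair, one component from each; accept when both components accept. Equivalent product states are then merged.
A 6-state machine:
        x   y  
>  S0   S1  S2 
   S1   S1  S3 
   S2   S4  S2 
   S3   S4  S5 
 * S4   S1  S3 
   S5   S5  S5 
(> = start, * = accepting)

start=S0; accept=S4; S0-x->S1; S0-y->S2; S1-x->S1; S1-y->S3; S2-x->S4; S2-y->S2; S3-x->S4; S3-y->S5; S4-x->S1; S4-y->S3; S5-x->S5; S5-y->S5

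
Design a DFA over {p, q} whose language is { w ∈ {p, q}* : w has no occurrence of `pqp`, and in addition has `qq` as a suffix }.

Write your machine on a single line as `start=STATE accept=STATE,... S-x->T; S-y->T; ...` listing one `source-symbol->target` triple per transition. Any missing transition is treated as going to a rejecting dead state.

start=s0; accept=s4; s0-p->s1; s0-q->s2; s1-p->s1; s1-q->s3; s2-p->s1; s2-q->s4; s3-p->s5; s3-q->s4; s4-p->s1; s4-q->s4; s5-p->s5; s5-q->s5

Build one automaton per condition and run them in lockstep. One (4 states) tracks partial matches of the forbidden pattern `pqp`; the other (3 states) tracks how much of the suffix `qq` has currently been matched. Each combined state is a pair, one component from each; accept when both components accept. Equivalent product states are then merged.
A 6-state machine:
        p   q  
>  s0   s1  s2 
   s1   s1  s3 
   s2   s1  s4 
   s3   s5  s4 
 * s4   s1  s4 
   s5   s5  s5 
(> = start, * = accepting)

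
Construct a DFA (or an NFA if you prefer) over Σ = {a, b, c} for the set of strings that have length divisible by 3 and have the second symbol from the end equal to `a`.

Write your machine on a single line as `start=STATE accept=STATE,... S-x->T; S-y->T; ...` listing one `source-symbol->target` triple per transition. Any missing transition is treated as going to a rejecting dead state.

start=q0; accept=q4; q0-a->q1; q0-b->q1; q0-c->q1; q1-a->q2; q1-b->q3; q1-c->q3; q2-a->q4; q2-b->q4; q2-c->q4; q3-a->q0; q3-b->q0; q3-c->q0; q4-a->q1; q4-b->q1; q4-c->q1

Build one automaton per condition and run them in lockstep. The first has 3 states tracking the input length modulo 3; the second has 13 states tracking the last 2 symbols read. A product state is a pair (one from each), accepting exactly when both do. After merging equivalent states the machine shrinks.
A 5-state machine:
        a   b   c  
>  q0   q1  q1  q1 
   q1   q2  q3  q3 
   q2   q4  q4  q4 
   q3   q0  q0  q0 
 * q4   q1  q1  q1 
(> = start, * = accepting)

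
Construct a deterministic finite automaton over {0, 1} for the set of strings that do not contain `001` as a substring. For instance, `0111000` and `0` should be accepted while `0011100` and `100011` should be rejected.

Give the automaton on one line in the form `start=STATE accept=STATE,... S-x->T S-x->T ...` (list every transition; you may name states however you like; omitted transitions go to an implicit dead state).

start=A accept=A,B,C A-0->B A-1->A B-0->C B-1->A C-0->C C-1->D D-0->D D-1->D

This is the complement of 'contains `001`'. Use the same substring-matching states — A through D holding how much of `001` has just been matched — but flip the accepting set: everything except the trap D accepts.
       0  1 
>* A   B  A 
 * B   C  A 
 * C   C  D 
   D   D  D 
(> = start, * = accepting)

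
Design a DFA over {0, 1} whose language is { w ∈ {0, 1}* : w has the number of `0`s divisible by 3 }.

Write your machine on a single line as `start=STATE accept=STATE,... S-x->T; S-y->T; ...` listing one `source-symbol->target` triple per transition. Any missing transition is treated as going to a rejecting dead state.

start=q0; accept=q0; q0-0->q1; q0-1->q0; q1-0->q2; q1-1->q1; q2-0->q0; q2-1->q2

Keep the running count of `0`s modulo 3: each `0` advances along the cycle q0 → q1 → q2 → q0 while other symbols loop. Accept at q0.
With 3 states:
        0   1  
>* q0   q1  q0 
   q1   q2  q1 
   q2   q0  q2 
(> = start, * = accepting)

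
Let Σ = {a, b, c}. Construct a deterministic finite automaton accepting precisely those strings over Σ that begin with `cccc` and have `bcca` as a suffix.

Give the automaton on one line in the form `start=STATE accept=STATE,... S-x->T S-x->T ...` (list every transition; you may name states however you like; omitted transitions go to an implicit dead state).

start=q0 accept=q9 q0-a->q1 q0-b->q1 q0-c->q2 q1-a->q1 q1-b->q1 q1-c->q1 q2-a->q1 q2-b->q1 q2-c->q3 q3-a->q1 q3-b->q1 q3-c->q4 q4-a->q1 q4-b->q1 q4-c->q5 q5-a->q5 q5-b->q6 q5-c->q5 q6-a->q5 q6-b->q6 q6-c->q7 q7-a->q5 q7-b->q6 q7-c->q8 q8-a->q9 q8-b->q6 q8-c->q5 q9-a->q5 q9-b->q6 q9-c->q5

Run two small machines in parallel and take their product. The first has 6 states tracking whether the input so far still matches the prefix `cccc`; the second has 5 states tracking how much of the suffix `bcca` has currently been matched. A product state is a pair (one from each), accepting exactly when both do. Minimizing collapses redundant product states.
10 states suffice.
        a   b   c  
>  q0   q1  q1  q2 
   q1   q1  q1  q1 
   q2   q1  q1  q3 
   q3   q1  q1  q4 
   q4   q1  q1  q5 
   q5   q5  q6  q5 
   q6   q5  q6  q7 
   q7   q5  q6  q8 
   q8   q9  q6  q5 
 * q9   q5  q6  q5 
(> = start, * = accepting)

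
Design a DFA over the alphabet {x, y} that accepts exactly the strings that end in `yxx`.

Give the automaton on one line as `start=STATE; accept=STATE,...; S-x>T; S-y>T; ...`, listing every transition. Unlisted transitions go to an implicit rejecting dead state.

start=s0; accept=s3; s0-x>s0; s0-y>s1; s1-x>s2; s1-y>s1; s2-x>s3; s2-y>s1; s3-x>s0; s3-y>s1

Remember how much of `yxx` the current input suffix matches. State s0 means no match yet; s1 means the last symbol is `y`; s2 means the last 2 symbols are `yx`; s3 means the last 3 symbols are `yxx`. Only s3 accepts. On a mismatch, fall back to the longest proper suffix that is still a prefix of `yxx`.
4 states suffice.
        x   y  
>  s0   s0  s1 
   s1   s2  s1 
   s2   s3  s1 
 * s3   s0  s1 
(> = start, * = accepting)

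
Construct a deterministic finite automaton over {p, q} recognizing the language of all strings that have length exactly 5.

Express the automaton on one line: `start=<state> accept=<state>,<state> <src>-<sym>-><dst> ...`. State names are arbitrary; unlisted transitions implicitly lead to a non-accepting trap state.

We only need to distinguish lengths 0, 1, …, 5, and '>5'. Chain A → B → C → D → E → F → G on every symbol, with G looping. Accepting states: {F}.
A 7-state machine:
       p  q 
>  A   B  B 
   B   C  C 
   C   D  D 
   D   E  E 
   E   F  F 
 * F   G  G 
   G   G  G 
(> = start, * = accepting)

start=A accept=F A-p->B A-q->B B-p->C B-q->C C-p->D C-q->D D-p->E D-q->E E-p->F E-q->F F-p->G F-q->G G-p->G G-q->G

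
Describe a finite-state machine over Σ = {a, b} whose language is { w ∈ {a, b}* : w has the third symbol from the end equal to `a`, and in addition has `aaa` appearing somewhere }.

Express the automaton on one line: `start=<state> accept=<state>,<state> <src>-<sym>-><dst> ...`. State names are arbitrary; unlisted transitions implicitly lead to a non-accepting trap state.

start=q0 accept=q3,q4,q5,q6 q0-a->q1 q0-b->q0 q1-a->q2 q1-b->q0 q2-a->q3 q2-b->q0 q3-a->q3 q3-b->q4 q4-a->q5 q4-b->q6 q5-a->q7 q5-b->q8 q6-a->q9 q6-b->q10 q7-a->q3 q7-b->q4 q8-a->q5 q8-b->q6 q9-a->q7 q9-b->q8 q10-a->q9 q10-b->q10

Build one automaton per condition and run them in lockstep. One (15 states) tracks the last 3 symbols read; the other (4 states) tracks whether and how much of `aaa` has been seen. Each combined state is a pair, one component from each; accept when both components accept. Minimizing collapses redundant product states.
An 11-state machine:
          a    b  
>  q0     q1   q0 
   q1     q2   q0 
   q2     q3   q0 
 * q3     q3   q4 
 * q4     q5   q6 
 * q5     q7   q8 
 * q6     q9  q10 
   q7     q3   q4 
   q8     q5   q6 
   q9     q7   q8 
   q10    q9  q10 
(> = start, * = accepting)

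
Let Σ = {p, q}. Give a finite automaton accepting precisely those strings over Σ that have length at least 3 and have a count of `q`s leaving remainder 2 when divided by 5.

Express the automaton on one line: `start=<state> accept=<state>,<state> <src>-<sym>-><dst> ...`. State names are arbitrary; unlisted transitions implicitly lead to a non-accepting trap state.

start=S0 accept=S5 S0-p->S1 S0-q->S2 S1-p->S1 S1-q->S3 S2-p->S3 S2-q->S4 S3-p->S3 S3-q->S5 S4-p->S5 S4-q->S6 S5-p->S5 S5-q->S6 S6-p->S6 S6-q->S7 S7-p->S7 S7-q->S1

Build one automaton per condition and run them in lockstep. One (5 states) tracks the input length, saturating at 4; the other (5 states) tracks the count of `q`s modulo 5. Each combined state is a pair, one component from each; accept when both components accept. Minimizing collapses redundant product states.
        p   q  
>  S0   S1  S2 
   S1   S1  S3 
   S2   S3  S4 
   S3   S3  S5 
   S4   S5  S6 
 * S5   S5  S6 
   S6   S6  S7 
   S7   S7  S1 
(> = start, * = accepting)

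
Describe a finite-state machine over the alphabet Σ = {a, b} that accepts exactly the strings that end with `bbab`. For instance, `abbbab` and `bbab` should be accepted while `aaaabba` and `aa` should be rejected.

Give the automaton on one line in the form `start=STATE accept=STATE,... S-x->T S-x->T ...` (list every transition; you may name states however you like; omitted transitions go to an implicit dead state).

Remember how much of `bbab` the current input suffix matches. State s0 means no match yet; s1 means the last symbol is `b`; s2 means the last 2 symbols are `bb`; s3 means the last 3 symbols are `bba`; s4 means the last 4 symbols are `bbab`. Only s4 accepts. On a mismatch, fall back to the longest proper suffix that is still a prefix of `bbab`.
5 states suffice.
        a   b  
>  s0   s0  s1 
   s1   s0  s2 
   s2   s3  s2 
   s3   s0  s4 
 * s4   s0  s2 
(> = start, * = accepting)

start=s0 accept=s4 s0-a->s0 s0-b->s1 s1-a->s0 s1-b->s2 s2-a->s3 s2-b->s2 s3-a->s0 s3-b->s4 s4-a->s0 s4-b->s2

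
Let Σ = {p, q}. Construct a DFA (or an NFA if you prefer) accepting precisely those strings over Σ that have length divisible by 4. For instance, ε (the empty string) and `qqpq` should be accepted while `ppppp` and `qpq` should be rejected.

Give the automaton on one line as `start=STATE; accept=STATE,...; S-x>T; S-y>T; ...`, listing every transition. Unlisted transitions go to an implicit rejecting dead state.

start=A; accept=A; A-p>B; A-q>B; B-p>C; B-q>C; C-p>D; C-q>D; D-p>A; D-q>A

Count input length modulo 4: every symbol advances one step around the cycle A → B → C → D → A. Accept at A.
       p  q 
>* A   B  B 
   B   C  C 
   C   D  D 
   D   A  A 
(> = start, * = accepting)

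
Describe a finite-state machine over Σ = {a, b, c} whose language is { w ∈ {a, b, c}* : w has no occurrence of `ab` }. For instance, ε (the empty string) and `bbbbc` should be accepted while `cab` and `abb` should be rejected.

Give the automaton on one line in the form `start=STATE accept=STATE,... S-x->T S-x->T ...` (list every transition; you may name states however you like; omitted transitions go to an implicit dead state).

This is the complement of 'contains `ab`'. Use the same substring-matching states — s0 through s2 holding how much of `ab` has just been matched — but flip the accepting set: everything except the trap s2 accepts.
With 3 states:
        a   b   c  
>* s0   s1  s0  s0 
 * s1   s1  s2  s0 
   s2   s2  s2  s2 
(> = start, * = accepting)

start=s0 accept=s0,s1 s0-a->s1 s0-b->s0 s0-c->s0 s1-a->s1 s1-b->s2 s1-c->s0 s2-a->s2 s2-b->s2 s2-c->s2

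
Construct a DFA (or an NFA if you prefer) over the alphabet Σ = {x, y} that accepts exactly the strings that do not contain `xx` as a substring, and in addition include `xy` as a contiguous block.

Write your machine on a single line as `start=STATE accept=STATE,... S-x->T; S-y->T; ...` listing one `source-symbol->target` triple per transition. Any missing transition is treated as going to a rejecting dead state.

Run two small machines in parallel and take their product. One (3 states) tracks partial matches of the forbidden pattern `xx`; the other (3 states) tracks whether and how much of `xy` has been seen. Each combined state is a pair, one component from each; accept when both components accept.
A 6-state machine:
        x   y  
>  q0   q1  q0 
   q1   q2  q3 
   q2   q2  q4 
 * q3   q5  q3 
   q4   q4  q4 
 * q5   q4  q3 
(> = start, * = accepting)

start=q0; accept=q3,q5; q0-x->q1; q0-y->q0; q1-x->q2; q1-y->q3; q2-x->q2; q2-y->q4; q3-x->q5; q3-y->q3; q4-x->q4; q4-y->q4; q5-x->q4; q5-y->q3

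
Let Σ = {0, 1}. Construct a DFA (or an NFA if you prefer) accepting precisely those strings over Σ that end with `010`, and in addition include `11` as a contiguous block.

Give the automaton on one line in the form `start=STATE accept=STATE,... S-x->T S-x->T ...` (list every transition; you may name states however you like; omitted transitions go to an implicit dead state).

start=s0 accept=s5 s0-0->s0 s0-1->s1 s1-0->s0 s1-1->s2 s2-0->s3 s2-1->s2 s3-0->s3 s3-1->s4 s4-0->s5 s4-1->s2 s5-0->s3 s5-1->s4

Handle the two conditions separately and then intersect. The first has 4 states tracking how much of the suffix `010` has currently been matched; the second has 3 states tracking whether and how much of `11` has been seen. A product state is a pair (one from each), accepting exactly when both do. Minimizing collapses redundant product states.
        0   1  
>  s0   s0  s1 
   s1   s0  s2 
   s2   s3  s2 
   s3   s3  s4 
   s4   s5  s2 
 * s5   s3  s4 
(> = start, * = accepting)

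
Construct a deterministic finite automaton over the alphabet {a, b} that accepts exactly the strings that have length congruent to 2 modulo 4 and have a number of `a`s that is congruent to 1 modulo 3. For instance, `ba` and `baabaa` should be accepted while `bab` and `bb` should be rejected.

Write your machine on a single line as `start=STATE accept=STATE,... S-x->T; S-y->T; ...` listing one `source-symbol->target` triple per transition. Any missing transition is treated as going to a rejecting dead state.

start=q0; accept=q4; q0-a->q1; q0-b->q2; q1-a->q3; q1-b->q4; q2-a->q4; q2-b->q5; q3-a->q6; q3-b->q7; q4-a->q7; q4-b->q8; q5-a->q8; q5-b->q6; q6-a->q9; q6-b->q0; q7-a->q0; q7-b->q10; q8-a->q10; q8-b->q9; q9-a->q11; q9-b->q1; q10-a->q2; q10-b->q11; q11-a->q5; q11-b->q3

Handle the two conditions separately and then intersect. One (4 states) tracks the input length modulo 4; the other (3 states) tracks the count of `a`s modulo 3. Each combined state is a pair, one component from each; accept when both components accept.
With 12 states:
          a    b  
>  q0     q1   q2 
   q1     q3   q4 
   q2     q4   q5 
   q3     q6   q7 
 * q4     q7   q8 
   q5     q8   q6 
   q6     q9   q0 
   q7     q0  q10 
   q8    q10   q9 
   q9    q11   q1 
   q10    q2  q11 
   q11    q5   q3 
(> = start, * = accepting)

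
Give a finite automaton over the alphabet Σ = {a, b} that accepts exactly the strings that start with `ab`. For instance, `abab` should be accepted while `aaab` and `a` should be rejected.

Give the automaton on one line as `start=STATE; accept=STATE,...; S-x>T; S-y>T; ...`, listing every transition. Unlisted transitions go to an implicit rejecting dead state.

start=q0; accept=q2; q0-a>q1; q0-b>q3; q1-a>q3; q1-b>q2; q2-a>q2; q2-b>q2; q3-a>q3; q3-b>q3

Walk along `ab` while the input agrees: from q0 take `a` to q1, and so on. Any deviation drops to the rejecting sink q3. Once q2 is reached the prefix is confirmed and every continuation is accepted.
4 states suffice.
        a   b  
>  q0   q1  q3 
   q1   q3  q2 
 * q2   q2  q2 
   q3   q3  q3 
(> = start, * = accepting)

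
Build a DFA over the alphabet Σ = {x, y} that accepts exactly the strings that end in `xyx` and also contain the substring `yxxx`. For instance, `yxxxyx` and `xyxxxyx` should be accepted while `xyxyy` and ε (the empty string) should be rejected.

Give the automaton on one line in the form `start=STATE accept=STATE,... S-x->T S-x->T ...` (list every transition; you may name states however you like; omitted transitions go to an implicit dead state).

start=q0 accept=q6 q0-x->q0 q0-y->q1 q1-x->q2 q1-y->q1 q2-x->q3 q2-y->q1 q3-x->q4 q3-y->q1 q4-x->q4 q4-y->q5 q5-x->q6 q5-y->q7 q6-x->q4 q6-y->q5 q7-x->q4 q7-y->q7

Run two small machines in parallel and take their product. One (4 states) tracks how much of the suffix `xyx` has currently been matched; the other (5 states) tracks whether and how much of `yxxx` has been seen. Each combined state is a pair, one component from each; accept when both components accept. Minimizing collapses redundant product states.
With 8 states:
        x   y  
>  q0   q0  q1 
   q1   q2  q1 
   q2   q3  q1 
   q3   q4  q1 
   q4   q4  q5 
   q5   q6  q7 
 * q6   q4  q5 
   q7   q4  q7 
(> = start, * = accepting)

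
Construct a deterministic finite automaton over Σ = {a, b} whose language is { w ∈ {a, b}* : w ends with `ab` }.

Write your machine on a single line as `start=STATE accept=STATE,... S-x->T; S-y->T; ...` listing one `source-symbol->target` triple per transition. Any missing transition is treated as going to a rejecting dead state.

Let each state record the length of the longest suffix of the input read so far that is also a prefix of `ab`. s1 means the last symbol is `a`; s2 means the last 2 symbols are `ab`. Accept only at s2, where the string currently ends in `ab`.
        a   b  
>  s0   s1  s0 
   s1   s1  s2 
 * s2   s1  s0 
(> = start, * = accepting)

start=s0; accept=s2; s0-a->s1; s0-b->s0; s1-a->s1; s1-b->s2; s2-a->s1; s2-b->s0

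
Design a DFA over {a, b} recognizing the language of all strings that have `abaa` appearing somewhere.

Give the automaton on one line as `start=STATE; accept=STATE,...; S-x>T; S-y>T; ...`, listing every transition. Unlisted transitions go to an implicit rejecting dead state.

start=s0; accept=s4; s0-a>s1; s0-b>s0; s1-a>s1; s1-b>s2; s2-a>s3; s2-b>s0; s3-a>s4; s3-b>s2; s4-a>s4; s4-b>s4

Track how much of `abaa` has been matched so far: state s0 is no progress, s4 is the absorbing accept state reached once `abaa` has occurred. Intermediate states record partial matches; on a mismatch, fall back to the longest reusable overlap.
With 5 states:
        a   b  
>  s0   s1  s0 
   s1   s1  s2 
   s2   s3  s0 
   s3   s4  s2 
 * s4   s4  s4 
(> = start, * = accepting)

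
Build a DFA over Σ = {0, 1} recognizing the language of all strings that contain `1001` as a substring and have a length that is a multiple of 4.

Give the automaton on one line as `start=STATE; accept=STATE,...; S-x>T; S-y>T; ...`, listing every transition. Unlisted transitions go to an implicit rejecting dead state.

Run two small machines in parallel and take their product. The first has 5 states tracking whether and how much of `1001` has been seen; the second has 4 states tracking the input length modulo 4. A product state is a pair (one from each), accepting exactly when both do.
20 states suffice.
          0    1  
>  q0     q1   q2 
   q1     q3   q4 
   q2     q5   q4 
   q3     q6   q7 
   q4     q8   q7 
   q5     q9   q7 
   q6     q0  q10 
   q7    q11  q10 
   q8    q12  q10 
   q9     q0  q13 
   q10   q14   q2 
   q11   q15   q2 
   q12    q1  q16 
 * q13   q16  q16 
   q14   q17   q4 
   q15    q3  q18 
   q16   q18  q18 
   q17    q6  q19 
   q18   q19  q19 
   q19   q13  q13 
(> = start, * = accepting)

start=q0; accept=q13; q0-0>q1; q0-1>q2; q1-0>q3; q1-1>q4; q2-0>q5; q2-1>q4; q3-0>q6; q3-1>q7; q4-0>q8; q4-1>q7; q5-0>q9; q5-1>q7; q6-0>q0; q6-1>q10; q7-0>q11; q7-1>q10; q8-0>q12; q8-1>q10; q9-0>q0; q9-1>q13; q10-0>q14; q10-1>q2; q11-0>q15; q11-1>q2; q12-0>q1; q12-1>q16; q13-0>q16; q13-1>q16; q14-0>q17; q14-1>q4; q15-0>q3; q15-1>q18; q16-0>q18; q16-1>q18; q17-0>q6; q17-1>q19; q18-0>q19; q18-1>q19; q19-0>q13; q19-1>q13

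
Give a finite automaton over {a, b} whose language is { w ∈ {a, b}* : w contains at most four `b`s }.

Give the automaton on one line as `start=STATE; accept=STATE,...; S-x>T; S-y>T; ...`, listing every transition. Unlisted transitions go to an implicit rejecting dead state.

Count `b`s, saturating at 5: states q0 through q4 mean 0 through 4 `b`s seen; q5 means more than 4. Each `b` increments (capped at q5); other symbols loop. Accept from {q0, q1, q2, q3, q4}.
A 6-state machine:
        a   b  
>* q0   q0  q1 
 * q1   q1  q2 
 * q2   q2  q3 
 * q3   q3  q4 
 * q4   q4  q5 
   q5   q5  q5 
(> = start, * = accepting)

start=q0; accept=q0,q1,q2,q3,q4; q0-a>q0; q0-b>q1; q1-a>q1; q1-b>q2; q2-a>q2; q2-b>q3; q3-a>q3; q3-b>q4; q4-a>q4; q4-b>q5; q5-a>q5; q5-b>q5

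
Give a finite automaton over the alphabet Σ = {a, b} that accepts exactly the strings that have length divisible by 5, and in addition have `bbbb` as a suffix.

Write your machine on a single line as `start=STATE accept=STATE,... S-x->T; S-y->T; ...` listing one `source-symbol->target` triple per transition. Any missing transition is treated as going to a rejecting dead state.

Run two small machines in parallel and take their product. One (5 states) tracks the input length modulo 5; the other (5 states) tracks how much of the suffix `bbbb` has currently been matched. Each combined state is a pair, one component from each; accept when both components accept. Equivalent product states are then merged.
A 9-state machine:
        a   b  
>  q0   q1  q1 
   q1   q2  q3 
   q2   q4  q4 
   q3   q4  q5 
   q4   q6  q6 
   q5   q6  q7 
   q6   q0  q0 
   q7   q0  q8 
 * q8   q1  q1 
(> = start, * = accepting)

start=q0; accept=q8; q0-a->q1; q0-b->q1; q1-a->q2; q1-b->q3; q2-a->q4; q2-b->q4; q3-a->q4; q3-b->q5; q4-a->q6; q4-b->q6; q5-a->q6; q5-b->q7; q6-a->q0; q6-b->q0; q7-a->q0; q7-b->q8; q8-a->q1; q8-b->q1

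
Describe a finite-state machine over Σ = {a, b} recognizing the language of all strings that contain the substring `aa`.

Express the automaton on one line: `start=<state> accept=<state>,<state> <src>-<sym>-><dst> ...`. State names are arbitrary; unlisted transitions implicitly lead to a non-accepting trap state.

start=S0 accept=S2 S0-a->S1 S0-b->S0 S1-a->S2 S1-b->S0 S2-a->S2 S2-b->S2

Track how much of `aa` has been matched so far: state S0 is no progress, S2 is the absorbing accept state reached once `aa` has occurred. Intermediate states record partial matches; on a mismatch, fall back to the longest reusable overlap.
3 states suffice.
        a   b  
>  S0   S1  S0 
   S1   S2  S0 
 * S2   S2  S2 
(> = start, * = accepting)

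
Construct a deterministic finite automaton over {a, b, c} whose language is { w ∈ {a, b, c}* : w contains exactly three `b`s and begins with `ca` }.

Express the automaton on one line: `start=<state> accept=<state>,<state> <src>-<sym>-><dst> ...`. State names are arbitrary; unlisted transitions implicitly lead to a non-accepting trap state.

Run two small machines in parallel and take their product. One (5 states) tracks the count of `b`s, saturating at 4; the other (4 states) tracks whether the input so far still matches the prefix `ca`. Each combined state is a pair, one component from each; accept when both components accept.
          a    b    c  
>  S0     S1   S2   S3 
   S1     S1   S2   S1 
   S2     S2   S4   S2 
   S3     S5   S2   S1 
   S4     S4   S6   S4 
   S5     S5   S7   S5 
   S6     S6   S8   S6 
   S7     S7   S9   S7 
   S8     S8   S8   S8 
   S9     S9  S10   S9 
 * S10   S10  S11  S10 
   S11   S11  S11  S11 
(> = start, * = accepting)

start=S0 accept=S10 S0-a->S1 S0-b->S2 S0-c->S3 S1-a->S1 S1-b->S2 S1-c->S1 S2-a->S2 S2-b->S4 S2-c->S2 S3-a->S5 S3-b->S2 S3-c->S1 S4-a->S4 S4-b->S6 S4-c->S4 S5-a->S5 S5-b->S7 S5-c->S5 S6-a->S6 S6-b->S8 S6-c->S6 S7-a->S7 S7-b->S9 S7-c->S7 S8-a->S8 S8-b->S8 S8-c->S8 S9-a->S9 S9-b->S10 S9-c->S9 S10-a->S10 S10-b->S11 S10-c->S10 S11-a->S11 S11-b->S11 S11-c->S11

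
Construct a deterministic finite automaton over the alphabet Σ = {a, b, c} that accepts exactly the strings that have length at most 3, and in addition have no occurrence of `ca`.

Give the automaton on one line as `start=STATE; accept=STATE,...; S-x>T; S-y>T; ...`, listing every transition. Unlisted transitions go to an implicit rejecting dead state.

start=s0; accept=s0,s1,s2,s3,s4,s6,s7; s0-a>s1; s0-b>s1; s0-c>s2; s1-a>s3; s1-b>s3; s1-c>s4; s2-a>s5; s2-b>s3; s2-c>s4; s3-a>s6; s3-b>s6; s3-c>s7; s4-a>s8; s4-b>s6; s4-c>s7; s5-a>s8; s5-b>s8; s5-c>s8; s6-a>s9; s6-b>s9; s6-c>s10; s7-a>s11; s7-b>s9; s7-c>s10; s8-a>s11; s8-b>s11; s8-c>s11; s9-a>s9; s9-b>s9; s9-c>s10; s10-a>s11; s10-b>s9; s10-c>s10; s11-a>s11; s11-b>s11; s11-c>s11

Build one automaton per condition and run them in lockstep. One (5 states) tracks the input length, saturating at 4; the other (3 states) tracks partial matches of the forbidden pattern `ca`. Each combined state is a pair, one component from each; accept when both components accept.
          a    b    c  
>* s0     s1   s1   s2 
 * s1     s3   s3   s4 
 * s2     s5   s3   s4 
 * s3     s6   s6   s7 
 * s4     s8   s6   s7 
   s5     s8   s8   s8 
 * s6     s9   s9  s10 
 * s7    s11   s9  s10 
   s8    s11  s11  s11 
   s9     s9   s9  s10 
   s10   s11   s9  s10 
   s11   s11  s11  s11 
(> = start, * = accepting)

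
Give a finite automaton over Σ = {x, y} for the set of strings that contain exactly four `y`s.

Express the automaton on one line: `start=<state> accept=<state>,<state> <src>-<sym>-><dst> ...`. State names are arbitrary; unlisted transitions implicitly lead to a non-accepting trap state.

start=s0 accept=s4 s0-x->s0 s0-y->s1 s1-x->s1 s1-y->s2 s2-x->s2 s2-y->s3 s3-x->s3 s3-y->s4 s4-x->s4 s4-y->s5 s5-x->s5 s5-y->s5

Only the number of `y`s matters, and only up to 5. Make a chain s0 → s1 → s2 → s3 → s4 → s5 advanced by each `y` (with s5 absorbing); every other symbol self-loops. The accepting set is {s4}.
6 states suffice.
        x   y  
>  s0   s0  s1 
   s1   s1  s2 
   s2   s2  s3 
   s3   s3  s4 
 * s4   s4  s5 
   s5   s5  s5 
(> = start, * = accepting)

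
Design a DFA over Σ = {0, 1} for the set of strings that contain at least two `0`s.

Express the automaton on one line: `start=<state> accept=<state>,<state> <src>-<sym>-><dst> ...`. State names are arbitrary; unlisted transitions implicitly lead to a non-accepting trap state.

start=q0 accept=q2,q3 q0-0->q1 q0-1->q0 q1-0->q2 q1-1->q1 q2-0->q3 q2-1->q2 q3-0->q3 q3-1->q3

Only the number of `0`s matters, and only up to 3. Make a chain q0 → q1 → q2 → q3 advanced by each `0` (with q3 absorbing); every other symbol self-loops. The accepting set is {q2, q3}.
A 4-state machine:
        0   1  
>  q0   q1  q0 
   q1   q2  q1 
 * q2   q3  q2 
 * q3   q3  q3 
(> = start, * = accepting)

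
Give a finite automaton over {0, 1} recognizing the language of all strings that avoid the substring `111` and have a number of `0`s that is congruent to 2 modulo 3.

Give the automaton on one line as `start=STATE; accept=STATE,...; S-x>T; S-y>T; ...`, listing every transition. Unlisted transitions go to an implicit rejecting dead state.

Handle the two conditions separately and then intersect. The first has 4 states tracking partial matches of the forbidden pattern `111`; the second has 3 states tracking the count of `0`s modulo 3. A product state is a pair (one from each), accepting exactly when both do.
          0    1  
>  s0     s1   s2 
   s1     s3   s4 
   s2     s1   s5 
 * s3     s0   s6 
   s4     s3   s7 
   s5     s1   s8 
 * s6     s0   s9 
   s7     s3  s10 
   s8    s10   s8 
 * s9     s0  s11 
   s10   s11  s10 
   s11    s8  s11 
(> = start, * = accepting)

start=s0; accept=s3,s6,s9; s0-0>s1; s0-1>s2; s1-0>s3; s1-1>s4; s2-0>s1; s2-1>s5; s3-0>s0; s3-1>s6; s4-0>s3; s4-1>s7; s5-0>s1; s5-1>s8; s6-0>s0; s6-1>s9; s7-0>s3; s7-1>s10; s8-0>s10; s8-1>s8; s9-0>s0; s9-1>s11; s10-0>s11; s10-1>s10; s11-0>s8; s11-1>s11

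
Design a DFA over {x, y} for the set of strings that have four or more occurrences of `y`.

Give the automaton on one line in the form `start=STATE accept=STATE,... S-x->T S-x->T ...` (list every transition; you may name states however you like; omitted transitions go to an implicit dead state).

start=q0 accept=q4,q5 q0-x->q0 q0-y->q1 q1-x->q1 q1-y->q2 q2-x->q2 q2-y->q3 q3-x->q3 q3-y->q4 q4-x->q4 q4-y->q5 q5-x->q5 q5-y->q5

Count `y`s, saturating at 5: states q0 through q4 mean 0 through 4 `y`s seen; q5 means more than 4. Each `y` increments (capped at q5); other symbols loop. Accept from {q4, q5}.
        x   y  
>  q0   q0  q1 
   q1   q1  q2 
   q2   q2  q3 
   q3   q3  q4 
 * q4   q4  q5 
 * q5   q5  q5 
(> = start, * = accepting)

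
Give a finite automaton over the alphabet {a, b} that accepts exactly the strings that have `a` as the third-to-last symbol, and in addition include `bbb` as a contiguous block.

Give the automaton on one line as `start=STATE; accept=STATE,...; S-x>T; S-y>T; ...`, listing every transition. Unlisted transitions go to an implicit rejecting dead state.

start=S0; accept=S18,S19,S20,S21; S0-a>S1; S0-b>S2; S1-a>S3; S1-b>S4; S2-a>S5; S2-b>S6; S3-a>S7; S3-b>S8; S4-a>S9; S4-b>S10; S5-a>S11; S5-b>S12; S6-a>S13; S6-b>S14; S7-a>S7; S7-b>S8; S8-a>S9; S8-b>S10; S9-a>S11; S9-b>S12; S10-a>S13; S10-b>S14; S11-a>S7; S11-b>S8; S12-a>S9; S12-b>S10; S13-a>S11; S13-b>S12; S14-a>S15; S14-b>S14; S15-a>S16; S15-b>S17; S16-a>S18; S16-b>S19; S17-a>S20; S17-b>S21; S18-a>S18; S18-b>S19; S19-a>S20; S19-b>S21; S20-a>S16; S20-b>S17; S21-a>S15; S21-b>S14

Handle the two conditions separately and then intersect. The first has 15 states tracking the last 3 symbols read; the second has 4 states tracking whether and how much of `bbb` has been seen. A product state is a pair (one from each), accepting exactly when both do.
With 22 states:
          a    b  
>  S0     S1   S2 
   S1     S3   S4 
   S2     S5   S6 
   S3     S7   S8 
   S4     S9  S10 
   S5    S11  S12 
   S6    S13  S14 
   S7     S7   S8 
   S8     S9  S10 
   S9    S11  S12 
   S10   S13  S14 
   S11    S7   S8 
   S12    S9  S10 
   S13   S11  S12 
   S14   S15  S14 
   S15   S16  S17 
   S16   S18  S19 
   S17   S20  S21 
 * S18   S18  S19 
 * S19   S20  S21 
 * S20   S16  S17 
 * S21   S15  S14 
(> = start, * = accepting)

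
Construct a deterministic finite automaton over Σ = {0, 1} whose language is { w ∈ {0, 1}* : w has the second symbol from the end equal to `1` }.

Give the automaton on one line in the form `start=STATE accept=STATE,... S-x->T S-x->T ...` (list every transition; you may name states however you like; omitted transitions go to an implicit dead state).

Because acceptance depends on a position counted from the end, the machine has to buffer the most recent 2 symbols. Make each state the string of the last up-to-2 symbols read; on input `x` shift the window left and append `x`. Accept when the buffered window has length 2 and begins with `1`.
        0   1  
>  s0   s1  s2 
   s1   s3  s4 
   s2   s5  s6 
   s3   s3  s4 
   s4   s5  s6 
 * s5   s3  s4 
 * s6   s5  s6 
(> = start, * = accepting)

start=s0 accept=s5,s6 s0-0->s1 s0-1->s2 s1-0->s3 s1-1->s4 s2-0->s5 s2-1->s6 s3-0->s3 s3-1->s4 s4-0->s5 s4-1->s6 s5-0->s3 s5-1->s4 s6-0->s5 s6-1->s6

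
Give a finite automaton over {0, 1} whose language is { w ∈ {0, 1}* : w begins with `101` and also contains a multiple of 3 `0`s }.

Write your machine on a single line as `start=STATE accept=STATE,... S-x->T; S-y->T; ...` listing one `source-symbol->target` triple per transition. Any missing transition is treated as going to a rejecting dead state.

start=q0; accept=q8; q0-0->q1; q0-1->q2; q1-0->q3; q1-1->q1; q2-0->q4; q2-1->q5; q3-0->q5; q3-1->q3; q4-0->q3; q4-1->q6; q5-0->q1; q5-1->q5; q6-0->q7; q6-1->q6; q7-0->q8; q7-1->q7; q8-0->q6; q8-1->q8

Build one automaton per condition and run them in lockstep. One (5 states) tracks whether the input so far still matches the prefix `101`; the other (3 states) tracks the count of `0`s modulo 3. Each combined state is a pair, one component from each; accept when both components accept.
With 9 states:
        0   1  
>  q0   q1  q2 
   q1   q3  q1 
   q2   q4  q5 
   q3   q5  q3 
   q4   q3  q6 
   q5   q1  q5 
   q6   q7  q6 
   q7   q8  q7 
 * q8   q6  q8 
(> = start, * = accepting)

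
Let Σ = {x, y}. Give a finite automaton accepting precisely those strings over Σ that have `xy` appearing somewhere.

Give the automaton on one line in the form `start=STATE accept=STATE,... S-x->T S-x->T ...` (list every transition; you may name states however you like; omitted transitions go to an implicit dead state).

start=A accept=C A-x->B A-y->A B-x->B B-y->C C-x->C C-y->C

States A..B record the length of the longest prefix of `xy` that matches the current input suffix. Reaching C means `xy` has been seen, and we stay there forever. Accept from C.
With 3 states:
       x  y 
>  A   B  A 
   B   B  C 
 * C   C  C 
(> = start, * = accepting)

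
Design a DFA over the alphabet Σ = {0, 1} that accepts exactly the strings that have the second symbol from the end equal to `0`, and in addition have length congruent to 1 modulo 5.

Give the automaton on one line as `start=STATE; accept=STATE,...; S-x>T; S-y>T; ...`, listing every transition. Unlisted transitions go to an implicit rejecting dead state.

start=s0; accept=s6; s0-0>s1; s0-1>s1; s1-0>s2; s1-1>s2; s2-0>s3; s2-1>s3; s3-0>s4; s3-1>s4; s4-0>s5; s4-1>s0; s5-0>s6; s5-1>s6; s6-0>s2; s6-1>s2

Build one automaton per condition and run them in lockstep. The first has 7 states tracking the last 2 symbols read; the second has 5 states tracking the input length modulo 5. A product state is a pair (one from each), accepting exactly when both do. Minimizing collapses redundant product states.
        0   1  
>  s0   s1  s1 
   s1   s2  s2 
   s2   s3  s3 
   s3   s4  s4 
   s4   s5  s0 
   s5   s6  s6 
 * s6   s2  s2 
(> = start, * = accepting)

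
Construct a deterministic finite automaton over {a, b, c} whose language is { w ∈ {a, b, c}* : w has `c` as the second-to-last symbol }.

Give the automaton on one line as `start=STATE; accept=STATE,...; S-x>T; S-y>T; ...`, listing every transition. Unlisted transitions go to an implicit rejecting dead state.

start=q0; accept=q10,q11,q12; q0-a>q1; q0-b>q2; q0-c>q3; q1-a>q4; q1-b>q5; q1-c>q6; q2-a>q7; q2-b>q8; q2-c>q9; q3-a>q10; q3-b>q11; q3-c>q12; q4-a>q4; q4-b>q5; q4-c>q6; q5-a>q7; q5-b>q8; q5-c>q9; q6-a>q10; q6-b>q11; q6-c>q12; q7-a>q4; q7-b>q5; q7-c>q6; q8-a>q7; q8-b>q8; q8-c>q9; q9-a>q10; q9-b>q11; q9-c>q12; q10-a>q4; q10-b>q5; q10-c>q6; q11-a>q7; q11-b>q8; q11-c>q9; q12-a>q10; q12-b>q11; q12-c>q12

Because acceptance depends on a position counted from the end, the machine has to buffer the most recent 2 symbols. Make each state the string of the last up-to-2 symbols read; on input `x` shift the window left and append `x`. Accept when the buffered window has length 2 and begins with `c`.
A 13-state machine:
          a    b    c  
>  q0     q1   q2   q3 
   q1     q4   q5   q6 
   q2     q7   q8   q9 
   q3    q10  q11  q12 
   q4     q4   q5   q6 
   q5     q7   q8   q9 
   q6    q10  q11  q12 
   q7     q4   q5   q6 
   q8     q7   q8   q9 
   q9    q10  q11  q12 
 * q10    q4   q5   q6 
 * q11    q7   q8   q9 
 * q12   q10  q11  q12 
(> = start, * = accepting)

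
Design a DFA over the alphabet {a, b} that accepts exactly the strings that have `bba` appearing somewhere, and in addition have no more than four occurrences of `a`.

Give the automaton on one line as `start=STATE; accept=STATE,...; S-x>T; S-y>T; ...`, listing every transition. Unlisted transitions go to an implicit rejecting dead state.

start=q0; accept=q9,q13,q15,q16; q0-a>q1; q0-b>q2; q1-a>q3; q1-b>q4; q2-a>q1; q2-b>q5; q3-a>q6; q3-b>q7; q4-a>q3; q4-b>q8; q5-a>q9; q5-b>q5; q6-a>q10; q6-b>q11; q7-a>q6; q7-b>q12; q8-a>q13; q8-b>q8; q9-a>q13; q9-b>q9; q10-a>q10; q10-b>q10; q11-a>q10; q11-b>q14; q12-a>q15; q12-b>q12; q13-a>q15; q13-b>q13; q14-a>q16; q14-b>q14; q15-a>q16; q15-b>q15; q16-a>q10; q16-b>q16

Handle the two conditions separately and then intersect. The first has 4 states tracking whether and how much of `bba` has been seen; the second has 6 states tracking the count of `a`s, saturating at 5. A product state is a pair (one from each), accepting exactly when both do. Minimizing collapses redundant product states.
17 states suffice.
          a    b  
>  q0     q1   q2 
   q1     q3   q4 
   q2     q1   q5 
   q3     q6   q7 
   q4     q3   q8 
   q5     q9   q5 
   q6    q10  q11 
   q7     q6  q12 
   q8    q13   q8 
 * q9    q13   q9 
   q10   q10  q10 
   q11   q10  q14 
   q12   q15  q12 
 * q13   q15  q13 
   q14   q16  q14 
 * q15   q16  q15 
 * q16   q10  q16 
(> = start, * = accepting)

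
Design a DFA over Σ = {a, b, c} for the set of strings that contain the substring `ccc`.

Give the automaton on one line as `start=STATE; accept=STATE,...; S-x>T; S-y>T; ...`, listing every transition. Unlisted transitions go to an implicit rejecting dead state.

States s0..s2 record the length of the longest prefix of `ccc` that matches the current input suffix. Reaching s3 means `ccc` has been seen, and we stay there forever. Accept from s3.
With 4 states:
        a   b   c  
>  s0   s0  s0  s1 
   s1   s0  s0  s2 
   s2   s0  s0  s3 
 * s3   s3  s3  s3 
(> = start, * = accepting)

start=s0; accept=s3; s0-a>s0; s0-b>s0; s0-c>s1; s1-a>s0; s1-b>s0; s1-c>s2; s2-a>s0; s2-b>s0; s2-c>s3; s3-a>s3; s3-b>s3; s3-c>s3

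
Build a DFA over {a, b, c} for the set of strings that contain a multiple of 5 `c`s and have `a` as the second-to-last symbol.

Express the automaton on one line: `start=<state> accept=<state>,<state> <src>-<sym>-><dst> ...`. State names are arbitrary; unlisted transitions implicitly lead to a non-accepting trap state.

Build one automaton per condition and run them in lockstep. The first has 5 states tracking the count of `c`s modulo 5; the second has 13 states tracking the last 2 symbols read. A product state is a pair (one from each), accepting exactly when both do. Equivalent product states are then merged.
With 9 states:
        a   b   c  
>  S0   S1  S0  S2 
   S1   S3  S4  S2 
   S2   S2  S2  S5 
 * S3   S3  S4  S2 
 * S4   S1  S0  S2 
   S5   S5  S5  S6 
   S6   S6  S6  S7 
   S7   S8  S7  S0 
   S8   S8  S7  S4 
(> = start, * = accepting)

start=S0 accept=S3,S4 S0-a->S1 S0-b->S0 S0-c->S2 S1-a->S3 S1-b->S4 S1-c->S2 S2-a->S2 S2-b->S2 S2-c->S5 S3-a->S3 S3-b->S4 S3-c->S2 S4-a->S1 S4-b->S0 S4-c->S2 S5-a->S5 S5-b->S5 S5-c->S6 S6-a->S6 S6-b->S6 S6-c->S7 S7-a->S8 S7-b->S7 S7-c->S0 S8-a->S8 S8-b->S7 S8-c->S4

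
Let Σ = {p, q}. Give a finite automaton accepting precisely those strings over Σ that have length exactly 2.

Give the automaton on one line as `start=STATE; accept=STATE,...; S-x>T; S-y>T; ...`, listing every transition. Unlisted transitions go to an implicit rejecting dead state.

We only need to distinguish lengths 0, 1, …, 2, and '>2'. Chain s0 → s1 → s2 → s3 on every symbol, with s3 looping. Accepting states: {s2}.
4 states suffice.
        p   q  
>  s0   s1  s1 
   s1   s2  s2 
 * s2   s3  s3 
   s3   s3  s3 
(> = start, * = accepting)

start=s0; accept=s2; s0-p>s1; s0-q>s1; s1-p>s2; s1-q>s2; s2-p>s3; s2-q>s3; s3-p>s3; s3-q>s3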